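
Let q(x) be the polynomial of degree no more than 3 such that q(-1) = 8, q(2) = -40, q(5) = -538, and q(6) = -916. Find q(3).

Using the Lagrange interpolation formula with nodes -1, 2, 5, 6:
  L_0(x) = (x - 2)(x - 5)(x - 6) / -126
  L_1(x) = (x + 1)(x - 5)(x - 6) / 36
  L_2(x) = (x + 1)(x - 2)(x - 6) / -18
  L_3(x) = (x + 1)(x - 2)(x - 5) / 28
Then q(x) = 8·L_0(x) - 40·L_1(x) - 538·L_2(x) - 916·L_3(x).
Expanding and collecting terms gives q(x) = -4x^3 - x^2 - 3x + 2.
Evaluating at x = 3: q(3) = -124.

-124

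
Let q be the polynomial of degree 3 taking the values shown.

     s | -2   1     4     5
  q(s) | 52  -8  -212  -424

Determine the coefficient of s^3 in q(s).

-4

Write q(s) = as^3 + bs^2 + cs + d. Substituting each data point gives a linear system:
  -8a + 4b - 2c + d = 52
  a + b + c + d = -8
  64a + 16b + 4c + d = -212
  125a + 25b + 5c + d = -424
Solving the system yields a = -4, b = 4, c = -4, d = -4.
So q(s) = -4s³ + 4s² - 4s - 4.
The leading coefficient is -4.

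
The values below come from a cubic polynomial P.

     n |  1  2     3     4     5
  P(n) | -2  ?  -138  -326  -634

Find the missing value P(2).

On equispaced nodes a degree-3 polynomial has vanishing fourth forward difference, so
  P(1) - 4·P(2) + 6·P(3) - 4·P(4) + P(5) = 0.
Substituting the known values and solving for P(2):
  -4·P(2) = 160
  P(2) = -40.

-40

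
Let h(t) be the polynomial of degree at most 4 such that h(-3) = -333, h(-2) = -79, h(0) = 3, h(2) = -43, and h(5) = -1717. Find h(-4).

Write h(t) = at^4 + bt^3 + ct^2 + dt + e. Substituting each data point gives a linear system:
  81a - 27b + 9c - 3d + e = -333
  16a - 8b + 4c - 2d + e = -79
  e = 3
  16a + 8b + 4c + 2d + e = -43
  625a + 125b + 25c + 5d + e = -1717
Solving the system yields a = -3, b = 2, c = -4, d = 1, e = 3.
So h(t) = -3t^4 + 2t^3 - 4t^2 + t + 3.
Then h(-4) = -961.

-961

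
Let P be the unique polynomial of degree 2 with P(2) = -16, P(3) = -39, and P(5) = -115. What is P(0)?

Using the Lagrange interpolation formula with nodes 2, 3, 5:
  L_0(s) = (s - 3)(s - 5) / 3
  L_1(s) = (s - 2)(s - 5) / -2
  L_2(s) = (s - 2)(s - 3) / 6
Then P(s) = -16·L_0(s) - 39·L_1(s) - 115·L_2(s).
Expanding and collecting terms gives P(s) = -5s^2 + 2s.
Evaluating at s = 0: P(0) = 0.

0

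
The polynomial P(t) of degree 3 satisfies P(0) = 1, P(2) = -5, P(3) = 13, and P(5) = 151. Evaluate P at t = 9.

Using the Lagrange interpolation formula with nodes 0, 2, 3, 5:
  L_0(t) = (t - 2)(t - 3)(t - 5) / -30
  L_1(t) = t(t - 3)(t - 5) / 6
  L_2(t) = t(t - 2)(t - 5) / -6
  L_3(t) = t(t - 2)(t - 3) / 30
Then P(t) = 1·L_0(t) - 5·L_1(t) + 13·L_2(t) + 151·L_3(t).
Expanding and collecting terms gives P(t) = 2t^3 - 3t^2 - 5t + 1.
Evaluating at t = 9: P(9) = 1171.

1171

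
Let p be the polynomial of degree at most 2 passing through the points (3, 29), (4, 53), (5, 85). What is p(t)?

Write p(t) = at^2 + bt + c. Substituting each data point gives a linear system:
  9a + 3b + c = 29
  16a + 4b + c = 53
  25a + 5b + c = 85
Solving the system yields a = 4, b = -4, c = 5.
So p(t) = 4t² - 4t + 5.
Check: p(3) = 29. ✓

p(t) = 4t^2 - 4t + 5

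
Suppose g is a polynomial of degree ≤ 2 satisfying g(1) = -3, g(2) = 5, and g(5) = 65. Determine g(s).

Write g(s) = as^2 + bs + c. Substituting each data point gives a linear system:
  a + b + c = -3
  4a + 2b + c = 5
  25a + 5b + c = 65
Solving the system yields a = 3, b = -1, c = -5.
So g(s) = 3s² - s - 5.
Check: g(5) = 65. ✓

g(s) = 3s^2 - s - 5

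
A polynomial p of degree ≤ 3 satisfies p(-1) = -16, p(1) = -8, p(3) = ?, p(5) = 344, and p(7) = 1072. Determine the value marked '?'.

48

The 4 known points determine the degree-3 polynomial uniquely.
Write p(s) = as^3 + bs^2 + cs + d. Substituting each data point gives a linear system:
  -a + b - c + d = -16
  a + b + c + d = -8
  125a + 25b + 5c + d = 344
  343a + 49b + 7c + d = 1072
Solving the system yields a = 4, b = -6, c = 0, d = -6.
So p(s) = 4s^3 - 6s^2 - 6.
Then p(3) = 48.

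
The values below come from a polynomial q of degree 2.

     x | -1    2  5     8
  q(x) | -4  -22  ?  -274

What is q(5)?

-112

The 3 known points determine the degree-2 polynomial uniquely.
Write q(x) = ax^2 + bx + c. Substituting each data point gives a linear system:
  a - b + c = -4
  4a + 2b + c = -22
  64a + 8b + c = -274
Solving the system yields a = -4, b = -2, c = -2.
So q(x) = -4x^2 - 2x - 2.
Then q(5) = -112.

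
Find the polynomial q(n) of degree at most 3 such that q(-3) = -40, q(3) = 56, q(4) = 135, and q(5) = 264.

q(n) = 2n^3 + n^2 - 2n - 1

Using the Lagrange interpolation formula with nodes -3, 3, 4, 5:
  L_0(n) = (n - 3)(n - 4)(n - 5) / -336
  L_1(n) = (n + 3)(n - 4)(n - 5) / 12
  L_2(n) = (n + 3)(n - 3)(n - 5) / -7
  L_3(n) = (n + 3)(n - 3)(n - 4) / 16
Then q(n) = -40·L_0(n) + 56·L_1(n) + 135·L_2(n) + 264·L_3(n).
Expanding and collecting terms gives q(n) = 2n³ + n² - 2n - 1.
Check: q(5) = 264. ✓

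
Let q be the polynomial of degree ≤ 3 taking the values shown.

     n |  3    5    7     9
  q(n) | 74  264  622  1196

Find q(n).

Write q(n) = an^3 + bn^2 + cn + d. Substituting each data point gives a linear system:
  27a + 9b + 3c + d = 74
  125a + 25b + 5c + d = 264
  343a + 49b + 7c + d = 622
  729a + 81b + 9c + d = 1196
Solving the system yields a = 1, b = 6, c = -2, d = -1.
So q(n) = n³ + 6n² - 2n - 1.
Check: q(7) = 622. ✓

q(n) = n^3 + 6n^2 - 2n - 1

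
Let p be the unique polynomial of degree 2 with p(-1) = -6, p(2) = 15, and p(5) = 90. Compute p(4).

Using the Lagrange interpolation formula with nodes -1, 2, 5:
  L_0(s) = (s - 2)(s - 5) / 18
  L_1(s) = (s + 1)(s - 5) / -9
  L_2(s) = (s + 1)(s - 2) / 18
Then p(s) = -6·L_0(s) + 15·L_1(s) + 90·L_2(s).
Expanding and collecting terms gives p(s) = 3s^2 + 4s - 5.
Evaluating at s = 4: p(4) = 59.

59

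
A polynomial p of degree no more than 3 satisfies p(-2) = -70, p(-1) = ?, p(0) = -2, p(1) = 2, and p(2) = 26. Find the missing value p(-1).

-16

On equispaced nodes a degree-3 polynomial has vanishing fourth forward difference, so
  p(-2) - 4·p(-1) + 6·p(0) - 4·p(1) + p(2) = 0.
Substituting the known values and solving for p(-1):
  -4·p(-1) = 64
  p(-1) = -16.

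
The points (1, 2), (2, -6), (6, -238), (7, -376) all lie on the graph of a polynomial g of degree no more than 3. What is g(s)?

Write g(s) = as^3 + bs^2 + cs + d. Substituting each data point gives a linear system:
  a + b + c + d = 2
  8a + 4b + 2c + d = -6
  216a + 36b + 6c + d = -238
  343a + 49b + 7c + d = -376
Solving the system yields a = -1, b = -1, c = 2, d = 2.
So g(s) = -s^3 - s^2 + 2s + 2.
Check: g(1) = 2. ✓

g(s) = -s^3 - s^2 + 2s + 2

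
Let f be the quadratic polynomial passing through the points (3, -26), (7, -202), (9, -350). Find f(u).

Write f(u) = au^2 + bu + c. Substituting each data point gives a linear system:
  9a + 3b + c = -26
  49a + 7b + c = -202
  81a + 9b + c = -350
Solving the system yields a = -5, b = 6, c = 1.
So f(u) = -5u² + 6u + 1.
Check: f(9) = -350. ✓

f(u) = -5u^2 + 6u + 1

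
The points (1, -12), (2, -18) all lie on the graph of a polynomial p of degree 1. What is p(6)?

-42

Write p(s) = as + b. Substituting each data point gives a linear system:
  a + b = -12
  2a + b = -18
Solving the system yields a = -6, b = -6.
So p(s) = -6s - 6.
Then p(6) = -42.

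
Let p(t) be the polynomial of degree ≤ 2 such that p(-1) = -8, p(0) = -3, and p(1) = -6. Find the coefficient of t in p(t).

1

Write p(t) = at^2 + bt + c. Substituting each data point gives a linear system:
  a - b + c = -8
  c = -3
  a + b + c = -6
Solving the system yields a = -4, b = 1, c = -3.
So p(t) = -4t² + t - 3.
The coefficient of t is 1.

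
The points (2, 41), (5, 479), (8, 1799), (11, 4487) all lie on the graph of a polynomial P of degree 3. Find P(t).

Write P(t) = at^3 + bt^2 + ct + d. Substituting each data point gives a linear system:
  8a + 4b + 2c + d = 41
  125a + 25b + 5c + d = 479
  512a + 64b + 8c + d = 1799
  1331a + 121b + 11c + d = 4487
Solving the system yields a = 3, b = 4, c = 1, d = -1.
So P(t) = 3t³ + 4t² + t - 1.
Check: P(8) = 1799. ✓

P(t) = 3t^3 + 4t^2 + t - 1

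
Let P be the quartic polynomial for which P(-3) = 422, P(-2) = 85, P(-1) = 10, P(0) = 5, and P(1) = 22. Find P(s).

Write P(s) = as^4 + bs^3 + cs^2 + ds + e. Substituting each data point gives a linear system:
  81a - 27b + 9c - 3d + e = 422
  16a - 8b + 4c - 2d + e = 85
  a - b + c - d + e = 10
  e = 5
  a + b + c + d + e = 22
Solving the system yields a = 6, b = 4, c = 5, d = 2, e = 5.
So P(s) = 6s^4 + 4s^3 + 5s^2 + 2s + 5.
Check: P(1) = 22. ✓

P(s) = 6s^4 + 4s^3 + 5s^2 + 2s + 5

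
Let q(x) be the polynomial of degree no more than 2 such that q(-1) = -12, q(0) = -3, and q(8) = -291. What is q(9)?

Using the Lagrange interpolation formula with nodes -1, 0, 8:
  L_0(x) = x(x - 8) / 9
  L_1(x) = (x + 1)(x - 8) / -8
  L_2(x) = (x + 1)x / 72
Then q(x) = -12·L_0(x) - 3·L_1(x) - 291·L_2(x).
Expanding and collecting terms gives q(x) = -5x² + 4x - 3.
Evaluating at x = 9: q(9) = -372.

-372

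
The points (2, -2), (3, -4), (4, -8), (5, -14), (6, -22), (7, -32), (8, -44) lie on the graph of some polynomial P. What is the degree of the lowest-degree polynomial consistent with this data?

Forward differences of the values at t = 2, 3, 4, 5, 6, 7, 8:
  P  : -2  -4  -8  -14  -22  -32  -44
  Δ  : -2  -4  -6  -8  -10  -12
  Δ^2: -2  -2  -2  -2  -2
  Δ^3: 0  0  0  0
  Δ^4: 0  0  0
  Δ^5: 0  0
  Δ^6: 0
The second differences are constant (-2) and nonzero, while all higher differences vanish, so the minimal degree is 2.

2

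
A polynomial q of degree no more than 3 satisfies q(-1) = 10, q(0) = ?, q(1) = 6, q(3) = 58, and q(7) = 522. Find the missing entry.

4

The 4 known points determine the degree-3 polynomial uniquely.
Write q(u) = au^3 + bu^2 + cu + d. Substituting each data point gives a linear system:
  -a + b - c + d = 10
  a + b + c + d = 6
  27a + 9b + 3c + d = 58
  343a + 49b + 7c + d = 522
Solving the system yields a = 1, b = 4, c = -3, d = 4.
So q(u) = u^3 + 4u^2 - 3u + 4.
Then q(0) = 4.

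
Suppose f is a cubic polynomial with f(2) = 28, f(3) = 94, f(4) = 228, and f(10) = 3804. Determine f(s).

f(s) = 4s^3 - 2s^2 + 4

Write f(s) = as^3 + bs^2 + cs + d. Substituting each data point gives a linear system:
  8a + 4b + 2c + d = 28
  27a + 9b + 3c + d = 94
  64a + 16b + 4c + d = 228
  1000a + 100b + 10c + d = 3804
Solving the system yields a = 4, b = -2, c = 0, d = 4.
So f(s) = 4s^3 - 2s^2 + 4.
Check: f(3) = 94. ✓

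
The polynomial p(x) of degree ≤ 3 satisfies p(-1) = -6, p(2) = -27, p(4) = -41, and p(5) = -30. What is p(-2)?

Write p(x) = ax^3 + bx^2 + cx + d. Substituting each data point gives a linear system:
  -a + b - c + d = -6
  8a + 4b + 2c + d = -27
  64a + 16b + 4c + d = -41
  125a + 25b + 5c + d = -30
Solving the system yields a = 1, b = -5, c = -5, d = -5.
So p(x) = x³ - 5x² - 5x - 5.
Then p(-2) = -23.

-23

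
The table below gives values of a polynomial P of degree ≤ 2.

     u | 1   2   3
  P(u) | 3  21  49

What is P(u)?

Write P(u) = au^2 + bu + c. Substituting each data point gives a linear system:
  a + b + c = 3
  4a + 2b + c = 21
  9a + 3b + c = 49
Solving the system yields a = 5, b = 3, c = -5.
So P(u) = 5u² + 3u - 5.
Check: P(2) = 21. ✓

P(u) = 5u^2 + 3u - 5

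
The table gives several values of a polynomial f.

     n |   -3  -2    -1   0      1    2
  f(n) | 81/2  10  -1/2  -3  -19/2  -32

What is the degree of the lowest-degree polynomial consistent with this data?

3

Forward differences of the values at n = -3, -2, -1, 0, 1, 2:
  f  : 81/2  10  -1/2  -3  -19/2  -32
  Δ  : -61/2  -21/2  -5/2  -13/2  -45/2
  Δ^2: 20  8  -4  -16
  Δ^3: -12  -12  -12
  Δ^4: 0  0
  Δ^5: 0
The third differences are constant (-12) and nonzero, while all higher differences vanish, so the minimal degree is 3.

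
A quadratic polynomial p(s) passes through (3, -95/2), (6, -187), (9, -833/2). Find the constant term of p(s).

2

Write p(s) = as^2 + bs + c. Substituting each data point gives a linear system:
  9a + 3b + c = -95/2
  36a + 6b + c = -187
  81a + 9b + c = -833/2
Solving the system yields a = -5, b = -3/2, c = 2.
So p(s) = -5s^2 - (3/2)s + 2.
The constant term is 2.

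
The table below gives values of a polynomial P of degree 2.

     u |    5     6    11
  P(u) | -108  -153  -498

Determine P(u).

Write P(u) = au^2 + bu + c. Substituting each data point gives a linear system:
  25a + 5b + c = -108
  36a + 6b + c = -153
  121a + 11b + c = -498
Solving the system yields a = -4, b = -1, c = -3.
So P(u) = -4u^2 - u - 3.
Check: P(11) = -498. ✓

P(u) = -4u^2 - u - 3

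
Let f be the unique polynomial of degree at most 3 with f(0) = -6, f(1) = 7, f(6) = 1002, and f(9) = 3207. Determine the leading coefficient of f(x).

Write f(x) = ax^3 + bx^2 + cx + d. Substituting each data point gives a linear system:
  d = -6
  a + b + c + d = 7
  216a + 36b + 6c + d = 1002
  729a + 81b + 9c + d = 3207
Solving the system yields a = 4, b = 3, c = 6, d = -6.
So f(x) = 4x^3 + 3x^2 + 6x - 6.
The leading coefficient is 4.

4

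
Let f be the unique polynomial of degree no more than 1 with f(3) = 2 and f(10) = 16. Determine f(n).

f(n) = 2n - 4

Using the Lagrange interpolation formula with nodes 3, 10:
  L_0(n) = (n - 10) / -7
  L_1(n) = (n - 3) / 7
Then f(n) = 2·L_0(n) + 16·L_1(n).
Expanding and collecting terms gives f(n) = 2n - 4.
Check: f(3) = 2. ✓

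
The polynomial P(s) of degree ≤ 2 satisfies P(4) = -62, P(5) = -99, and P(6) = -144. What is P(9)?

-327

Write P(s) = as^2 + bs + c. Substituting each data point gives a linear system:
  16a + 4b + c = -62
  25a + 5b + c = -99
  36a + 6b + c = -144
Solving the system yields a = -4, b = -1, c = 6.
So P(s) = -4s^2 - s + 6.
Then P(9) = -327.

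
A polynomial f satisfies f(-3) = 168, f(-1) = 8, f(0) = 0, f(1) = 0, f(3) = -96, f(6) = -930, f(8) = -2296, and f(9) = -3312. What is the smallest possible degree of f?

Divided differences on the nodes -3, -1, 0, 1, 3, 6, 8, 9:
  order 0: 168  8  0  0  -96  -930  -2296  -3312
  order 1: -80  -8  0  -48  -278  -683  -1016
  order 2: 24  4  -16  -46  -81  -111
  order 3: -5  -5  -5  -5  -5
  order 4: 0  0  0  0
  order 5: 0  0  0
  order 6: 0  0
  order 7: 0
The order-3 divided differences are all -5 (nonzero) and every higher order vanishes, so the data lies on a polynomial of degree exactly 3.

3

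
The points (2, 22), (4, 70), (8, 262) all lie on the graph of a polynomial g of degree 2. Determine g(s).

g(s) = 4s^2 + 6

Write g(s) = as^2 + bs + c. Substituting each data point gives a linear system:
  4a + 2b + c = 22
  16a + 4b + c = 70
  64a + 8b + c = 262
Solving the system yields a = 4, b = 0, c = 6.
So g(s) = 4s² + 6.
Check: g(4) = 70. ✓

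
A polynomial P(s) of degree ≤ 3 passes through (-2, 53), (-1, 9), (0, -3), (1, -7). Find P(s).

Using the Lagrange interpolation formula with nodes -2, -1, 0, 1:
  L_0(s) = (s + 1)s(s - 1) / -6
  L_1(s) = (s + 2)s(s - 1) / 2
  L_2(s) = (s + 2)(s + 1)(s - 1) / -2
  L_3(s) = (s + 2)(s + 1)s / 6
Then P(s) = 53·L_0(s) + 9·L_1(s) - 3·L_2(s) - 7·L_3(s).
Expanding and collecting terms gives P(s) = -4s^3 + 4s^2 - 4s - 3.
Check: P(-1) = 9. ✓

P(s) = -4s^3 + 4s^2 - 4s - 3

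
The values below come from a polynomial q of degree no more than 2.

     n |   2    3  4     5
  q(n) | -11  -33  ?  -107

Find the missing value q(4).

-65

The 3 known points determine the degree-2 polynomial uniquely.
Write q(n) = an^2 + bn + c. Substituting each data point gives a linear system:
  4a + 2b + c = -11
  9a + 3b + c = -33
  25a + 5b + c = -107
Solving the system yields a = -5, b = 3, c = 3.
So q(n) = -5n^2 + 3n + 3.
Then q(4) = -65.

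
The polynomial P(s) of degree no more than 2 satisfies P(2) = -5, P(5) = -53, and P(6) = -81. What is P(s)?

Using the Lagrange interpolation formula with nodes 2, 5, 6:
  L_0(s) = (s - 5)(s - 6) / 12
  L_1(s) = (s - 2)(s - 6) / -3
  L_2(s) = (s - 2)(s - 5) / 4
Then P(s) = -5·L_0(s) - 53·L_1(s) - 81·L_2(s).
Expanding and collecting terms gives P(s) = -3s^2 + 5s - 3.
Check: P(5) = -53. ✓

P(s) = -3s^2 + 5s - 3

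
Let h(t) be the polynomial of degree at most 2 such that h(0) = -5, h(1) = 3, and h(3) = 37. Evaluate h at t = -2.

-3

Write h(t) = at^2 + bt + c. Substituting each data point gives a linear system:
  c = -5
  a + b + c = 3
  9a + 3b + c = 37
Solving the system yields a = 3, b = 5, c = -5.
So h(t) = 3t² + 5t - 5.
Then h(-2) = -3.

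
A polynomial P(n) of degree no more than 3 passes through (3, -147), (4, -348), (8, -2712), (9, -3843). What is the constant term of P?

Write P(n) = an^3 + bn^2 + cn + d. Substituting each data point gives a linear system:
  27a + 9b + 3c + d = -147
  64a + 16b + 4c + d = -348
  512a + 64b + 8c + d = -2712
  729a + 81b + 9c + d = -3843
Solving the system yields a = -5, b = -3, c = 5, d = 0.
So P(n) = -5n^3 - 3n^2 + 5n.
The constant term is 0.

0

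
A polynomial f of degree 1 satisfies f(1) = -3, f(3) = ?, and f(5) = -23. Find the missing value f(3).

On equispaced nodes a degree-1 polynomial has vanishing second forward difference, so
  f(1) - 2·f(3) + f(5) = 0.
Substituting the known values and solving for f(3):
  -2·f(3) = 26
  f(3) = -13.

-13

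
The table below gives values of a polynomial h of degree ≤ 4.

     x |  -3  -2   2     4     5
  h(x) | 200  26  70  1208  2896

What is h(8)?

Write h(x) = ax^4 + bx^3 + cx^2 + dx + e. Substituting each data point gives a linear system:
  81a - 27b + 9c - 3d + e = 200
  16a - 8b + 4c - 2d + e = 26
  16a + 8b + 4c + 2d + e = 70
  256a + 64b + 16c + 4d + e = 1208
  625a + 125b + 25c + 5d + e = 2896
Solving the system yields a = 4, b = 4, c = -3, d = -5, e = -4.
So h(x) = 4x^4 + 4x^3 - 3x^2 - 5x - 4.
Then h(8) = 18196.

18196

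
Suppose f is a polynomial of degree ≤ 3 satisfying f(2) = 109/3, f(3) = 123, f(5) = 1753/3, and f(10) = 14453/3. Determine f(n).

f(n) = 5n^3 - 2n^2 + (5/3)n + 1

Write f(n) = an^3 + bn^2 + cn + d. Substituting each data point gives a linear system:
  8a + 4b + 2c + d = 109/3
  27a + 9b + 3c + d = 123
  125a + 25b + 5c + d = 1753/3
  1000a + 100b + 10c + d = 14453/3
Solving the system yields a = 5, b = -2, c = 5/3, d = 1.
So f(n) = 5n³ - 2n² + (5/3)n + 1.
Check: f(3) = 123. ✓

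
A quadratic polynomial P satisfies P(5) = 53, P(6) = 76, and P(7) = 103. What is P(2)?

Using the Lagrange interpolation formula with nodes 5, 6, 7:
  L_0(u) = (u - 6)(u - 7) / 2
  L_1(u) = (u - 5)(u - 7) / -1
  L_2(u) = (u - 5)(u - 6) / 2
Then P(u) = 53·L_0(u) + 76·L_1(u) + 103·L_2(u).
Expanding and collecting terms gives P(u) = 2u² + u - 2.
Evaluating at u = 2: P(2) = 8.

8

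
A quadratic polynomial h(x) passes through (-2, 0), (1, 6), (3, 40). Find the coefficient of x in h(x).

Write h(x) = ax^2 + bx + c. Substituting each data point gives a linear system:
  4a - 2b + c = 0
  a + b + c = 6
  9a + 3b + c = 40
Solving the system yields a = 3, b = 5, c = -2.
So h(x) = 3x² + 5x - 2.
The coefficient of x is 5.

5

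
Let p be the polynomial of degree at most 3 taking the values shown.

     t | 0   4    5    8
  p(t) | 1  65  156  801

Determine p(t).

p(t) = 2t^3 - 3t^2 - 4t + 1

Using the Lagrange interpolation formula with nodes 0, 4, 5, 8:
  L_0(t) = (t - 4)(t - 5)(t - 8) / -160
  L_1(t) = t(t - 5)(t - 8) / 16
  L_2(t) = t(t - 4)(t - 8) / -15
  L_3(t) = t(t - 4)(t - 5) / 96
Then p(t) = 1·L_0(t) + 65·L_1(t) + 156·L_2(t) + 801·L_3(t).
Expanding and collecting terms gives p(t) = 2t^3 - 3t^2 - 4t + 1.
Check: p(4) = 65. ✓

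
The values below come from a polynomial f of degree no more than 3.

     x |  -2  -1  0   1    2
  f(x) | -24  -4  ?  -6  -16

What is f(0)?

0

The 4 known points determine the degree-3 polynomial uniquely.
Write f(x) = ax^3 + bx^2 + cx + d. Substituting each data point gives a linear system:
  -8a + 4b - 2c + d = -24
  -a + b - c + d = -4
  a + b + c + d = -6
  8a + 4b + 2c + d = -16
Solving the system yields a = 1, b = -5, c = -2, d = 0.
So f(x) = x^3 - 5x^2 - 2x.
Then f(0) = 0.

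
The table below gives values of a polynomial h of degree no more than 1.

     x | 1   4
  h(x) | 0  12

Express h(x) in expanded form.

h(x) = 4x - 4

Write h(x) = ax + b. Substituting each data point gives a linear system:
  a + b = 0
  4a + b = 12
Solving the system yields a = 4, b = -4.
So h(x) = 4x - 4.
Check: h(1) = 0. ✓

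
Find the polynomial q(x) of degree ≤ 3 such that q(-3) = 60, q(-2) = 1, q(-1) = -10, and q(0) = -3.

Write q(x) = ax^3 + bx^2 + cx + d. Substituting each data point gives a linear system:
  -27a + 9b - 3c + d = 60
  -8a + 4b - 2c + d = 1
  -a + b - c + d = -10
  d = -3
Solving the system yields a = -5, b = -6, c = 6, d = -3.
So q(x) = -5x^3 - 6x^2 + 6x - 3.
Check: q(-2) = 1. ✓

q(x) = -5x^3 - 6x^2 + 6x - 3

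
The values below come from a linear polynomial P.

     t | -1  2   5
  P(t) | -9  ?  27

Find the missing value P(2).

9

On equispaced nodes a degree-1 polynomial has vanishing second forward difference, so
  P(-1) - 2·P(2) + P(5) = 0.
Substituting the known values and solving for P(2):
  -2·P(2) = -18
  P(2) = 9.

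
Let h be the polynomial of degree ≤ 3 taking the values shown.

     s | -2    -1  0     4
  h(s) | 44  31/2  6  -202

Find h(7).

Write h(s) = as^3 + bs^2 + cs + d. Substituting each data point gives a linear system:
  -8a + 4b - 2c + d = 44
  -a + b - c + d = 31/2
  d = 6
  64a + 16b + 4c + d = -202
Solving the system yields a = -3, b = 1/2, c = -6, d = 6.
So h(s) = -3s³ + (1/2)s² - 6s + 6.
Then h(7) = -2081/2.

-2081/2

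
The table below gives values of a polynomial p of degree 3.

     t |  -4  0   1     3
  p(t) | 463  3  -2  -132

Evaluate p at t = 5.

-662

Using the Lagrange interpolation formula with nodes -4, 0, 1, 3:
  L_0(t) = t(t - 1)(t - 3) / -140
  L_1(t) = (t + 4)(t - 1)(t - 3) / 12
  L_2(t) = (t + 4)t(t - 3) / -10
  L_3(t) = (t + 4)t(t - 1) / 42
Then p(t) = 463·L_0(t) + 3·L_1(t) - 2·L_2(t) - 132·L_3(t).
Expanding and collecting terms gives p(t) = -6t^3 + 4t^2 - 3t + 3.
Evaluating at t = 5: p(5) = -662.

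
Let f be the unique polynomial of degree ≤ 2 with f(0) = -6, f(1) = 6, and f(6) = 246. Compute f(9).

Write f(x) = ax^2 + bx + c. Substituting each data point gives a linear system:
  c = -6
  a + b + c = 6
  36a + 6b + c = 246
Solving the system yields a = 6, b = 6, c = -6.
So f(x) = 6x^2 + 6x - 6.
Then f(9) = 534.

534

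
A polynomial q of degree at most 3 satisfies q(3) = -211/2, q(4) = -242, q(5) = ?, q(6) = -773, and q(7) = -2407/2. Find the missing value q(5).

On equispaced nodes a degree-3 polynomial has vanishing fourth forward difference, so
  q(3) - 4·q(4) + 6·q(5) - 4·q(6) + q(7) = 0.
Substituting the known values and solving for q(5):
  6·q(5) = -2751
  q(5) = -917/2.

-917/2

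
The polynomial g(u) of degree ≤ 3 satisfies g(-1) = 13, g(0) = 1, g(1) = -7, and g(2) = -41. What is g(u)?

Using the Lagrange interpolation formula with nodes -1, 0, 1, 2:
  L_0(u) = u(u - 1)(u - 2) / -6
  L_1(u) = (u + 1)(u - 1)(u - 2) / 2
  L_2(u) = (u + 1)u(u - 2) / -2
  L_3(u) = (u + 1)u(u - 1) / 6
Then g(u) = 13·L_0(u) + 1·L_1(u) - 7·L_2(u) - 41·L_3(u).
Expanding and collecting terms gives g(u) = -5u^3 + 2u^2 - 5u + 1.
Check: g(1) = -7. ✓

g(u) = -5u^3 + 2u^2 - 5u + 1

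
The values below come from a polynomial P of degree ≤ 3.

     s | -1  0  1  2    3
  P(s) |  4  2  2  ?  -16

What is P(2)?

-2

On equispaced nodes a degree-3 polynomial has vanishing fourth forward difference, so
  P(-1) - 4·P(0) + 6·P(1) - 4·P(2) + P(3) = 0.
Substituting the known values and solving for P(2):
  -4·P(2) = 8
  P(2) = -2.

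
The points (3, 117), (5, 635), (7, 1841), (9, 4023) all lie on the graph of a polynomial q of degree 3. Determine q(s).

q(s) = 6s^3 - 4s^2 - 3s

Using the Lagrange interpolation formula with nodes 3, 5, 7, 9:
  L_0(s) = (s - 5)(s - 7)(s - 9) / -48
  L_1(s) = (s - 3)(s - 7)(s - 9) / 16
  L_2(s) = (s - 3)(s - 5)(s - 9) / -16
  L_3(s) = (s - 3)(s - 5)(s - 7) / 48
Then q(s) = 117·L_0(s) + 635·L_1(s) + 1841·L_2(s) + 4023·L_3(s).
Expanding and collecting terms gives q(s) = 6s^3 - 4s^2 - 3s.
Check: q(5) = 635. ✓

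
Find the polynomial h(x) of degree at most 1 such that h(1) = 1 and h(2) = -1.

Write h(x) = ax + b. Substituting each data point gives a linear system:
  a + b = 1
  2a + b = -1
Solving the system yields a = -2, b = 3.
So h(x) = -2x + 3.
Check: h(1) = 1. ✓

h(x) = -2x + 3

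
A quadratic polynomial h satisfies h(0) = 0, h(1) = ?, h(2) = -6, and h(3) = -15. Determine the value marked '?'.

-1

On equispaced nodes a degree-2 polynomial has vanishing third forward difference, so
  - h(0) + 3·h(1) - 3·h(2) + h(3) = 0.
Substituting the known values and solving for h(1):
  3·h(1) = -3
  h(1) = -1.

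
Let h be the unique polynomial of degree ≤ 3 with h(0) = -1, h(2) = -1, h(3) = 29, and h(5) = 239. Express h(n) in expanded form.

h(n) = 3n^3 - 5n^2 - 2n - 1

Write h(n) = an^3 + bn^2 + cn + d. Substituting each data point gives a linear system:
  d = -1
  8a + 4b + 2c + d = -1
  27a + 9b + 3c + d = 29
  125a + 25b + 5c + d = 239
Solving the system yields a = 3, b = -5, c = -2, d = -1.
So h(n) = 3n^3 - 5n^2 - 2n - 1.
Check: h(0) = -1. ✓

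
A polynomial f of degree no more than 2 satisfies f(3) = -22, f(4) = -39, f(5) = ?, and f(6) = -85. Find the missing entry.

-60

The 3 known points determine the degree-2 polynomial uniquely.
Write f(u) = au^2 + bu + c. Substituting each data point gives a linear system:
  9a + 3b + c = -22
  16a + 4b + c = -39
  36a + 6b + c = -85
Solving the system yields a = -2, b = -3, c = 5.
So f(u) = -2u^2 - 3u + 5.
Then f(5) = -60.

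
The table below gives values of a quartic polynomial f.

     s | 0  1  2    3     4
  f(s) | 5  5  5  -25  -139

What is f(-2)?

Write f(s) = as^4 + bs^3 + cs^2 + ds + e. Substituting each data point gives a linear system:
  e = 5
  a + b + c + d + e = 5
  16a + 8b + 4c + 2d + e = 5
  81a + 27b + 9c + 3d + e = -25
  256a + 64b + 16c + 4d + e = -139
Solving the system yields a = -1, b = 1, c = 4, d = -4, e = 5.
So f(s) = -s^4 + s^3 + 4s^2 - 4s + 5.
Then f(-2) = 5.

5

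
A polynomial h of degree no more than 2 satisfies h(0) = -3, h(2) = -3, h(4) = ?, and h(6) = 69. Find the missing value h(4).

21

On equispaced nodes a degree-2 polynomial has vanishing third forward difference, so
  - h(0) + 3·h(2) - 3·h(4) + h(6) = 0.
Substituting the known values and solving for h(4):
  -3·h(4) = -63
  h(4) = 21.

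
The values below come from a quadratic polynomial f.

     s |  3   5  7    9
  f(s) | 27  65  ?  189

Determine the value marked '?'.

119

On equispaced nodes a degree-2 polynomial has vanishing third forward difference, so
  - f(3) + 3·f(5) - 3·f(7) + f(9) = 0.
Substituting the known values and solving for f(7):
  -3·f(7) = -357
  f(7) = 119.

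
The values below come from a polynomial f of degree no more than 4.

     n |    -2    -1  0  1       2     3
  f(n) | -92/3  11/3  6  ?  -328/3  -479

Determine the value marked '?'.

The 5 known points determine the degree-4 polynomial uniquely.
Write f(n) = an^4 + bn^3 + cn^2 + dn + e. Substituting each data point gives a linear system:
  16a - 8b + 4c - 2d + e = -92/3
  a - b + c - d + e = 11/3
  e = 6
  16a + 8b + 4c + 2d + e = -328/3
  81a + 27b + 9c + 3d + e = -479
Solving the system yields a = -4, b = -5, c = -3, d = 1/3, e = 6.
So f(n) = -4n⁴ - 5n³ - 3n² + (1/3)n + 6.
Then f(1) = -17/3.

-17/3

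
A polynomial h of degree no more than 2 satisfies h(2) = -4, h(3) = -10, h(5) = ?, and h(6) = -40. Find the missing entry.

The 3 known points determine the degree-2 polynomial uniquely.
Write h(u) = au^2 + bu + c. Substituting each data point gives a linear system:
  4a + 2b + c = -4
  9a + 3b + c = -10
  36a + 6b + c = -40
Solving the system yields a = -1, b = -1, c = 2.
So h(u) = -u^2 - u + 2.
Then h(5) = -28.

-28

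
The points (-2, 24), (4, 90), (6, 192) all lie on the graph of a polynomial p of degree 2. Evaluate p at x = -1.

Write p(x) = ax^2 + bx + c. Substituting each data point gives a linear system:
  4a - 2b + c = 24
  16a + 4b + c = 90
  36a + 6b + c = 192
Solving the system yields a = 5, b = 1, c = 6.
So p(x) = 5x^2 + x + 6.
Then p(-1) = 10.

10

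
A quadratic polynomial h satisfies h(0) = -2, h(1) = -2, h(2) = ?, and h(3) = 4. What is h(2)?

0

The 3 known points determine the degree-2 polynomial uniquely.
Write h(s) = as^2 + bs + c. Substituting each data point gives a linear system:
  c = -2
  a + b + c = -2
  9a + 3b + c = 4
Solving the system yields a = 1, b = -1, c = -2.
So h(s) = s^2 - s - 2.
Then h(2) = 0.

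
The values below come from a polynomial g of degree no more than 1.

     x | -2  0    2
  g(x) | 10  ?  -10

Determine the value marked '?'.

On equispaced nodes a degree-1 polynomial has vanishing second forward difference, so
  g(-2) - 2·g(0) + g(2) = 0.
Substituting the known values and solving for g(0):
  -2·g(0) = 0
  g(0) = 0.

0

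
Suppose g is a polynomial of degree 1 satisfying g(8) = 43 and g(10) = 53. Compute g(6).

33

Write g(x) = ax + b. Substituting each data point gives a linear system:
  8a + b = 43
  10a + b = 53
Solving the system yields a = 5, b = 3.
So g(x) = 5x + 3.
Then g(6) = 33.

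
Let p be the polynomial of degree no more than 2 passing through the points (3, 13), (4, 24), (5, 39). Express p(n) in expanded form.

p(n) = 2n^2 - 3n + 4

Using the Lagrange interpolation formula with nodes 3, 4, 5:
  L_0(n) = (n - 4)(n - 5) / 2
  L_1(n) = (n - 3)(n - 5) / -1
  L_2(n) = (n - 3)(n - 4) / 2
Then p(n) = 13·L_0(n) + 24·L_1(n) + 39·L_2(n).
Expanding and collecting terms gives p(n) = 2n² - 3n + 4.
Check: p(5) = 39. ✓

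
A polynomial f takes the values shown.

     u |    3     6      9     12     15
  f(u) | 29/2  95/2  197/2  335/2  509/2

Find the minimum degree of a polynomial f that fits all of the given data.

2

Forward differences of the values at u = 3, 6, 9, 12, 15:
  f  : 29/2  95/2  197/2  335/2  509/2
  Δ  : 33  51  69  87
  Δ^2: 18  18  18
  Δ^3: 0  0
  Δ^4: 0
The second differences are constant (18) and nonzero, while all higher differences vanish, so the minimal degree is 2.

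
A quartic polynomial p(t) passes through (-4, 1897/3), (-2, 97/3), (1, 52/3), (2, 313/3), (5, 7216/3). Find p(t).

p(t) = 3t^4 + 3t^3 + 5t^2 + 6t + 1/3

Write p(t) = at^4 + bt^3 + ct^2 + dt + e. Substituting each data point gives a linear system:
  256a - 64b + 16c - 4d + e = 1897/3
  16a - 8b + 4c - 2d + e = 97/3
  a + b + c + d + e = 52/3
  16a + 8b + 4c + 2d + e = 313/3
  625a + 125b + 25c + 5d + e = 7216/3
Solving the system yields a = 3, b = 3, c = 5, d = 6, e = 1/3.
So p(t) = 3t⁴ + 3t³ + 5t² + 6t + 1/3.
Check: p(1) = 52/3. ✓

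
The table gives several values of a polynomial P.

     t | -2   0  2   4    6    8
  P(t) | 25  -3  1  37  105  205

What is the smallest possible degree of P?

2

Forward differences of the values at t = -2, 0, 2, 4, 6, 8:
  P  : 25  -3  1  37  105  205
  Δ  : -28  4  36  68  100
  Δ^2: 32  32  32  32
  Δ^3: 0  0  0
  Δ^4: 0  0
  Δ^5: 0
The second differences are constant (32) and nonzero, while all higher differences vanish, so the minimal degree is 2.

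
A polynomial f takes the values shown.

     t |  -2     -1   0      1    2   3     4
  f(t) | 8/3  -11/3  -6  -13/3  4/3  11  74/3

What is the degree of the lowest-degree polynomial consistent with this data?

2

Forward differences of the values at t = -2, -1, 0, 1, 2, 3, 4:
  f  : 8/3  -11/3  -6  -13/3  4/3  11  74/3
  Δ  : -19/3  -7/3  5/3  17/3  29/3  41/3
  Δ^2: 4  4  4  4  4
  Δ^3: 0  0  0  0
  Δ^4: 0  0  0
  Δ^5: 0  0
  Δ^6: 0
The second differences are constant (4) and nonzero, while all higher differences vanish, so the minimal degree is 2.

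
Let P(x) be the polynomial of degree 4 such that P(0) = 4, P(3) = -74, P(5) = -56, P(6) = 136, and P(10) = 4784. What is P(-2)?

Using the Lagrange interpolation formula with nodes 0, 3, 5, 6, 10:
  L_0(x) = (x - 3)(x - 5)(x - 6)(x - 10) / 900
  L_1(x) = x(x - 5)(x - 6)(x - 10) / -126
  L_2(x) = x(x - 3)(x - 6)(x - 10) / 50
  L_3(x) = x(x - 3)(x - 5)(x - 10) / -72
  L_4(x) = x(x - 3)(x - 5)(x - 6) / 1400
Then P(x) = 4·L_0(x) - 74·L_1(x) - 56·L_2(x) + 136·L_3(x) + 4784·L_4(x).
Expanding and collecting terms gives P(x) = x^4 - 5x^3 - 2x^2 - 2x + 4.
Evaluating at x = -2: P(-2) = 56.

56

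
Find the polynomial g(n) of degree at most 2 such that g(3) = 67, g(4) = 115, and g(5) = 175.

g(n) = 6n^2 + 6n - 5

Using the Lagrange interpolation formula with nodes 3, 4, 5:
  L_0(n) = (n - 4)(n - 5) / 2
  L_1(n) = (n - 3)(n - 5) / -1
  L_2(n) = (n - 3)(n - 4) / 2
Then g(n) = 67·L_0(n) + 115·L_1(n) + 175·L_2(n).
Expanding and collecting terms gives g(n) = 6n^2 + 6n - 5.
Check: g(5) = 175. ✓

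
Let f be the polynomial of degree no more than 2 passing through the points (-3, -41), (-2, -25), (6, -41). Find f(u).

f(u) = -2u^2 + 6u - 5

Write f(u) = au^2 + bu + c. Substituting each data point gives a linear system:
  9a - 3b + c = -41
  4a - 2b + c = -25
  36a + 6b + c = -41
Solving the system yields a = -2, b = 6, c = -5.
So f(u) = -2u^2 + 6u - 5.
Check: f(6) = -41. ✓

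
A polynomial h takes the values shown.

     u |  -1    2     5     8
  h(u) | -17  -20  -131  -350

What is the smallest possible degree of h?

2

Forward differences of the values at u = -1, 2, 5, 8:
  h  : -17  -20  -131  -350
  Δ  : -3  -111  -219
  Δ^2: -108  -108
  Δ^3: 0
The second differences are constant (-108) and nonzero, while all higher differences vanish, so the minimal degree is 2.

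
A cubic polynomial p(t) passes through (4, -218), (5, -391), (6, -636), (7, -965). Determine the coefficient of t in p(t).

Write p(t) = at^3 + bt^2 + ct + d. Substituting each data point gives a linear system:
  64a + 16b + 4c + d = -218
  125a + 25b + 5c + d = -391
  216a + 36b + 6c + d = -636
  343a + 49b + 7c + d = -965
Solving the system yields a = -2, b = -6, c = 3, d = -6.
So p(t) = -2t³ - 6t² + 3t - 6.
The coefficient of t is 3.

3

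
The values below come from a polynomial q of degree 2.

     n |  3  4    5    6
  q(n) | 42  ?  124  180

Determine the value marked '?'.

The 3 known points determine the degree-2 polynomial uniquely.
Write q(n) = an^2 + bn + c. Substituting each data point gives a linear system:
  9a + 3b + c = 42
  25a + 5b + c = 124
  36a + 6b + c = 180
Solving the system yields a = 5, b = 1, c = -6.
So q(n) = 5n^2 + n - 6.
Then q(4) = 78.

78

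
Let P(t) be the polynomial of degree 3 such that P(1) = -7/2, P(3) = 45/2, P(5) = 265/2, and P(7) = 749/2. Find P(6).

Write P(t) = at^3 + bt^2 + ct + d. Substituting each data point gives a linear system:
  a + b + c + d = -7/2
  27a + 9b + 3c + d = 45/2
  125a + 25b + 5c + d = 265/2
  343a + 49b + 7c + d = 749/2
Solving the system yields a = 1, b = 3/2, c = -6, d = 0.
So P(t) = t^3 + (3/2)t^2 - 6t.
Then P(6) = 234.

234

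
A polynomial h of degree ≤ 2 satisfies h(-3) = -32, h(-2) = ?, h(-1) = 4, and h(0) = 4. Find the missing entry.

-8

On equispaced nodes a degree-2 polynomial has vanishing third forward difference, so
  - h(-3) + 3·h(-2) - 3·h(-1) + h(0) = 0.
Substituting the known values and solving for h(-2):
  3·h(-2) = -24
  h(-2) = -8.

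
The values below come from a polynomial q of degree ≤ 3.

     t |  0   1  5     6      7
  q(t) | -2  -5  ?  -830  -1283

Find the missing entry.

-497

The 4 known points determine the degree-3 polynomial uniquely.
Write q(t) = at^3 + bt^2 + ct + d. Substituting each data point gives a linear system:
  d = -2
  a + b + c + d = -5
  216a + 36b + 6c + d = -830
  343a + 49b + 7c + d = -1283
Solving the system yields a = -3, b = -6, c = 6, d = -2.
So q(t) = -3t³ - 6t² + 6t - 2.
Then q(5) = -497.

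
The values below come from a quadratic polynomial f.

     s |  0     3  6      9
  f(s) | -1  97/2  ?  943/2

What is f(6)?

On equispaced nodes a degree-2 polynomial has vanishing third forward difference, so
  - f(0) + 3·f(3) - 3·f(6) + f(9) = 0.
Substituting the known values and solving for f(6):
  -3·f(6) = -618
  f(6) = 206.

206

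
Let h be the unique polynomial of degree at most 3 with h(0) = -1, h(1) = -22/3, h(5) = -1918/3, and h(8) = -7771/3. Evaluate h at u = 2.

Using the Lagrange interpolation formula with nodes 0, 1, 5, 8:
  L_0(u) = (u - 1)(u - 5)(u - 8) / -40
  L_1(u) = u(u - 5)(u - 8) / 28
  L_2(u) = u(u - 1)(u - 8) / -60
  L_3(u) = u(u - 1)(u - 5) / 168
Then h(u) = -1·L_0(u) - 22/3·L_1(u) - 1918/3·L_2(u) - 7771/3·L_3(u).
Expanding and collecting terms gives h(u) = -5u^3 - (1/3)u^2 - u - 1.
Evaluating at u = 2: h(2) = -133/3.

-133/3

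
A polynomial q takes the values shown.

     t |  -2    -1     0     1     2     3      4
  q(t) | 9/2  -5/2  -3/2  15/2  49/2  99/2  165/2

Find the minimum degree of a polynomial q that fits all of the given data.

2

Forward differences of the values at t = -2, -1, 0, 1, 2, 3, 4:
  q  : 9/2  -5/2  -3/2  15/2  49/2  99/2  165/2
  Δ  : -7  1  9  17  25  33
  Δ^2: 8  8  8  8  8
  Δ^3: 0  0  0  0
  Δ^4: 0  0  0
  Δ^5: 0  0
  Δ^6: 0
The second differences are constant (8) and nonzero, while all higher differences vanish, so the minimal degree is 2.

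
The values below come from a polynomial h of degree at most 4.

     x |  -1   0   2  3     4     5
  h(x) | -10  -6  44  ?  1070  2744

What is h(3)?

The 5 known points determine the degree-4 polynomial uniquely.
Write h(x) = ax^4 + bx^3 + cx^2 + dx + e. Substituting each data point gives a linear system:
  a - b + c - d + e = -10
  e = -6
  16a + 8b + 4c + 2d + e = 44
  256a + 64b + 16c + 4d + e = 1070
  625a + 125b + 25c + 5d + e = 2744
Solving the system yields a = 5, b = -2, c = -6, d = 5, e = -6.
So h(x) = 5x^4 - 2x^3 - 6x^2 + 5x - 6.
Then h(3) = 306.

306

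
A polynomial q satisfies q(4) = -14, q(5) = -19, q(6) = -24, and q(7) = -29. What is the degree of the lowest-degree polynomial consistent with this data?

Forward differences of the values at x = 4, 5, 6, 7:
  q  : -14  -19  -24  -29
  Δ  : -5  -5  -5
  Δ^2: 0  0
  Δ^3: 0
The first differences are constant (-5) and nonzero, while all higher differences vanish, so the minimal degree is 1.

1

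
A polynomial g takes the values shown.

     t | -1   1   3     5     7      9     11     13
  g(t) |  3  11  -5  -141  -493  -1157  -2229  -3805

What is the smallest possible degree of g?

3

Forward differences of the values at t = -1, 1, 3, 5, 7, 9, 11, 13:
  g  : 3  11  -5  -141  -493  -1157  -2229  -3805
  Δ  : 8  -16  -136  -352  -664  -1072  -1576
  Δ^2: -24  -120  -216  -312  -408  -504
  Δ^3: -96  -96  -96  -96  -96
  Δ^4: 0  0  0  0
  Δ^5: 0  0  0
  Δ^6: 0  0
  Δ^7: 0
The third differences are constant (-96) and nonzero, while all higher differences vanish, so the minimal degree is 3.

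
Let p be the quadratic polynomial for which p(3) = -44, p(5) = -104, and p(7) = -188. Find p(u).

Write p(u) = au^2 + bu + c. Substituting each data point gives a linear system:
  9a + 3b + c = -44
  25a + 5b + c = -104
  49a + 7b + c = -188
Solving the system yields a = -3, b = -6, c = 1.
So p(u) = -3u^2 - 6u + 1.
Check: p(5) = -104. ✓

p(u) = -3u^2 - 6u + 1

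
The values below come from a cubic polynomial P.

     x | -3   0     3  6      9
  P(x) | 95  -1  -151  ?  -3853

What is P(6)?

-1165

The 4 known points determine the degree-3 polynomial uniquely.
Write P(x) = ax^3 + bx^2 + cx + d. Substituting each data point gives a linear system:
  -27a + 9b - 3c + d = 95
  d = -1
  27a + 9b + 3c + d = -151
  729a + 81b + 9c + d = -3853
Solving the system yields a = -5, b = -3, c = 4, d = -1.
So P(x) = -5x^3 - 3x^2 + 4x - 1.
Then P(6) = -1165.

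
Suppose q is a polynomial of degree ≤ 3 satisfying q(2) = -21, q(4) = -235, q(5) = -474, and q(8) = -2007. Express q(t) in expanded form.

Using the Lagrange interpolation formula with nodes 2, 4, 5, 8:
  L_0(t) = (t - 4)(t - 5)(t - 8) / -36
  L_1(t) = (t - 2)(t - 5)(t - 8) / 8
  L_2(t) = (t - 2)(t - 4)(t - 8) / -9
  L_3(t) = (t - 2)(t - 4)(t - 5) / 72
Then q(t) = -21·L_0(t) - 235·L_1(t) - 474·L_2(t) - 2007·L_3(t).
Expanding and collecting terms gives q(t) = -4t^3 + 5t + 1.
Check: q(2) = -21. ✓

q(t) = -4t^3 + 5t + 1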